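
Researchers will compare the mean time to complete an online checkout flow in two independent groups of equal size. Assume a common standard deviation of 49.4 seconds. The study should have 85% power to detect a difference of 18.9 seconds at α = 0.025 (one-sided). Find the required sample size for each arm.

For two equal groups, n per group = 2·((z_α + z_β)·σ/δ)².
z_α = 1.960; z_β = 1.036 (power 85%).
n = 2 × (2.996 × 49.4 / 18.9)² = 2 × 61.32 = 122.64
Round up: n = 123 per group.

123 per group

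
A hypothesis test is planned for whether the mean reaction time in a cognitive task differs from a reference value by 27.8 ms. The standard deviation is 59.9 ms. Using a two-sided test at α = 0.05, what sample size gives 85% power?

For a one-sample z-test, n = ((z_{α/2} + z_β)·σ/δ)².
z_{α/2} = 1.960 (two-sided α = 0.05); z_β = 1.036 (power 85% → β = 0.15).
n = (2.996 × 59.9 / 27.8)² = 41.67
Round up: n = 42.

42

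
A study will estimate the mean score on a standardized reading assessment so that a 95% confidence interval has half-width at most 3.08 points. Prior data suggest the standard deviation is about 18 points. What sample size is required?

132

For a mean, the margin of error is E = z·σ/√n, so n = (zσ/E)².
At 95% confidence, z = 1.960.
n = (1.960 × 18 / 3.08)² = 131.21
Round up: n = 132.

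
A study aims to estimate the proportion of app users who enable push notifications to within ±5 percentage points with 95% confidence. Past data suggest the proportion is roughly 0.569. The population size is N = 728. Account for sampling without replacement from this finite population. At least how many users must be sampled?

249

For a proportion with margin E = 0.05 at 95% confidence, z = 1.960.
n = p̂(1−p̂)(z/E)² = 0.569 × 0.431 × (1.960/0.05)² = 376.84 — call this n₀.
Finite-population correction with N = 728: n = n₀ / (1 + (n₀−1)/N) = 376.84 / 1.516 = 248.58
Round up: n = 249.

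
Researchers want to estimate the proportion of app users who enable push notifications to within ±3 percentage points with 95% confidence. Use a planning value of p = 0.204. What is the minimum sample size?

For a proportion with margin E = 0.03 at 95% confidence, z = 1.960.
n = p̂(1−p̂)(z/E)² = 0.204 × 0.796 × (1.960/0.03)² = 693.13
Round up: n = 694.

n = 694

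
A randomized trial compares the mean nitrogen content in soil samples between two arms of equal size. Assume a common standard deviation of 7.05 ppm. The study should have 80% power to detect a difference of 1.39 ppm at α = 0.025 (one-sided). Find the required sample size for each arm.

For two equal groups, n per group = 2·((z_α + z_β)·σ/δ)².
z_α = 1.960; z_β = 0.842 (power 80%).
n = 2 × (2.802 × 7.05 / 1.39)² = 2 × 201.97 = 403.94
Round up: n = 404 per group.

404 per group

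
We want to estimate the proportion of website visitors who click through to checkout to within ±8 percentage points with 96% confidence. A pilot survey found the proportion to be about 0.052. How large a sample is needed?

For a proportion with margin E = 0.08 at 96% confidence, z = 2.054.
n = p̂(1−p̂)(z/E)² = 0.052 × 0.948 × (2.054/0.08)² = 32.50
Round up: n = 33.

33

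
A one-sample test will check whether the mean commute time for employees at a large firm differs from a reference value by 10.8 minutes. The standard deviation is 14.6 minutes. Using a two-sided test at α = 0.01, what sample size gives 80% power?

For a one-sample z-test, n = ((z_{α/2} + z_β)·σ/δ)².
z_{α/2} = 2.576 (two-sided α = 0.01); z_β = 0.842 (power 80% → β = 0.2).
n = (3.418 × 14.6 / 10.8)² = 21.35
Round up: n = 22.

22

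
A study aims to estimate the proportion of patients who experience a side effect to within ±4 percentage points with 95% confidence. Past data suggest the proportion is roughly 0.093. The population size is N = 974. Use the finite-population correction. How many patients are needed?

168

For a proportion with margin E = 0.04 at 95% confidence, z = 1.960.
n = p̂(1−p̂)(z/E)² = 0.093 × 0.907 × (1.960/0.04)² = 202.53 — call this n₀.
Finite-population correction with N = 974: n = n₀ / (1 + (n₀−1)/N) = 202.53 / 1.207 = 167.80
Round up: n = 168.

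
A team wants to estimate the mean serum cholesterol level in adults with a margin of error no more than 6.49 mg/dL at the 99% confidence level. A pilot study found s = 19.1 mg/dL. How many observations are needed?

For a mean, the margin of error is E = z·σ/√n, so n = (zσ/E)².
At 99% confidence, z = 2.576.
n = (2.576 × 19.1 / 6.49)² = 57.47
Round up: n = 58.

n = 58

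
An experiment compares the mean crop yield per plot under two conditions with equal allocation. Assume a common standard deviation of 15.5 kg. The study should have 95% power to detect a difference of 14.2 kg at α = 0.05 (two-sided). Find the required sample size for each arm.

31 per group

For two equal groups, n per group = 2·((z_{α/2} + z_β)·σ/δ)².
z_{α/2} = 1.960; z_β = 1.645 (power 95%).
n = 2 × (3.605 × 15.5 / 14.2)² = 2 × 15.48 = 30.96
Round up: n = 31 per group.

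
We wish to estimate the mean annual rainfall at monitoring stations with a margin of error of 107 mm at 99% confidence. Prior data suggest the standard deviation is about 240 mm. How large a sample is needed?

For a mean, the margin of error is E = z·σ/√n, so n = (zσ/E)².
At 99% confidence, z = 2.576.
n = (2.576 × 240 / 107)² = 33.38
Round up: n = 34.

n = 34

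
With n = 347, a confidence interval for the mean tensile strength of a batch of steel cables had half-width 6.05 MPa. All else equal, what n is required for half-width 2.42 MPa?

2169

Margin of error scales as 1/√n, so n₂ = n₁·(E₁/E₂)².
n₂ = 347 × (6.05/2.42)² = 347 × 6.25 = 2168.75
Round up: n₂ = 2169.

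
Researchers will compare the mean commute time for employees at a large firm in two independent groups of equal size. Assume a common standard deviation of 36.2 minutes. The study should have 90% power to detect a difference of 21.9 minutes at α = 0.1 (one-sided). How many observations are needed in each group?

36 per group

For two equal groups, n per group = 2·((z_α + z_β)·σ/δ)².
z_α = 1.282; z_β = 1.282 (power 90%).
n = 2 × (2.564 × 36.2 / 21.9)² = 2 × 17.96 = 35.92
Round up: n = 36 per group.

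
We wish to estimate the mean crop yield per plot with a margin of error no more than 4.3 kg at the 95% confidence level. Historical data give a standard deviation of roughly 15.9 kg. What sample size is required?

n = 53

For a mean, the margin of error is E = z·σ/√n, so n = (zσ/E)².
At 95% confidence, z = 1.960.
n = (1.960 × 15.9 / 4.3)² = 52.53
Round up: n = 53.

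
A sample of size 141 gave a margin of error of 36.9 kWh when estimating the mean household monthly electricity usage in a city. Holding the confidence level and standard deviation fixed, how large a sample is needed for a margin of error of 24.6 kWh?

318

Margin of error scales as 1/√n, so n₂ = n₁·(E₁/E₂)².
n₂ = 141 × (36.9/24.6)² = 141 × 2.25 = 317.25
Round up: n₂ = 318.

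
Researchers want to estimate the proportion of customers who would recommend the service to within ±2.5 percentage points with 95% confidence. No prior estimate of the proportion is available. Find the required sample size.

n = 1537

For a proportion with margin E = 0.025 at 95% confidence, z = 1.960.
With no prior estimate, use p = 0.5, which maximizes p(1−p) at 0.25.
n = 0.25 × (z/E)² = 0.25 × (1.960/0.025)² = 1536.64
Round up: n = 1537.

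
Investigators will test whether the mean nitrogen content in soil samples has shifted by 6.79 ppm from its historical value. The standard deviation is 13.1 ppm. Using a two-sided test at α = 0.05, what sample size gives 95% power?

n = 49

For a one-sample z-test, n = ((z_{α/2} + z_β)·σ/δ)².
z_{α/2} = 1.960 (two-sided α = 0.05); z_β = 1.645 (power 95% → β = 0.05).
n = (3.605 × 13.1 / 6.79)² = 48.37
Round up: n = 49.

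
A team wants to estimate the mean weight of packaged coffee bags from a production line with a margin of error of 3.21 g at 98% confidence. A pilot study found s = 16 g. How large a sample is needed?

For a mean, the margin of error is E = z·σ/√n, so n = (zσ/E)².
At 98% confidence, z = 2.326.
n = (2.326 × 16 / 3.21)² = 134.42
Round up: n = 135.

135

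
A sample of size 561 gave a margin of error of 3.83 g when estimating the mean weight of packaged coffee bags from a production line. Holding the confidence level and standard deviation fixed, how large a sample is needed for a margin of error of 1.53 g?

3516

Margin of error scales as 1/√n, so n₂ = n₁·(E₁/E₂)².
n₂ = 561 × (3.83/1.53)² = 561 × 6.266 = 3515.23
Round up: n₂ = 3516.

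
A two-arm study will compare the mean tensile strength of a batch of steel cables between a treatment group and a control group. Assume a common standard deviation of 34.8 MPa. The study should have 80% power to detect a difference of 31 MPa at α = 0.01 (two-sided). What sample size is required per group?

For two equal groups, n per group = 2·((z_{α/2} + z_β)·σ/δ)².
z_{α/2} = 2.576; z_β = 0.842 (power 80%).
n = 2 × (3.418 × 34.8 / 31)² = 2 × 14.72 = 29.44
Round up: n = 30 per group.

30 per group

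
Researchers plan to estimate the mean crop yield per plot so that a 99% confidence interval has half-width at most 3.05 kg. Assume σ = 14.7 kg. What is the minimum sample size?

For a mean, the margin of error is E = z·σ/√n, so n = (zσ/E)².
At 99% confidence, z = 2.576.
n = (2.576 × 14.7 / 3.05)² = 154.14
Round up: n = 155.

155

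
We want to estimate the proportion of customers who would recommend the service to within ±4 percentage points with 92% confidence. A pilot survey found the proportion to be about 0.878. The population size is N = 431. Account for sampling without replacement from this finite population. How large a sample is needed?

For a proportion with margin E = 0.04 at 92% confidence, z = 1.751.
n = p̂(1−p̂)(z/E)² = 0.878 × 0.122 × (1.751/0.04)² = 205.26 — call this n₀.
Finite-population correction with N = 431: n = n₀ / (1 + (n₀−1)/N) = 205.26 / 1.474 = 139.25
Round up: n = 140.

140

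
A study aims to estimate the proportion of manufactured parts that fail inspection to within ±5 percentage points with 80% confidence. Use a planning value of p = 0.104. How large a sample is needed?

62

For a proportion with margin E = 0.05 at 80% confidence, z = 1.282.
n = p̂(1−p̂)(z/E)² = 0.104 × 0.896 × (1.282/0.05)² = 61.26
Round up: n = 62.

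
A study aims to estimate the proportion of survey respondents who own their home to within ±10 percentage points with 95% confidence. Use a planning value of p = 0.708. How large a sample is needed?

80

For a proportion with margin E = 0.1 at 95% confidence, z = 1.960.
n = p̂(1−p̂)(z/E)² = 0.708 × 0.292 × (1.960/0.1)² = 79.42
Round up: n = 80.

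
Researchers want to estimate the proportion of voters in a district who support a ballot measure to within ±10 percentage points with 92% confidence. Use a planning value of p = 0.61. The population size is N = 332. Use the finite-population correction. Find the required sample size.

60

For a proportion with margin E = 0.1 at 92% confidence, z = 1.751.
n = p̂(1−p̂)(z/E)² = 0.61 × 0.39 × (1.751/0.1)² = 72.94 — call this n₀.
Finite-population correction with N = 332: n = n₀ / (1 + (n₀−1)/N) = 72.94 / 1.217 = 59.93
Round up: n = 60.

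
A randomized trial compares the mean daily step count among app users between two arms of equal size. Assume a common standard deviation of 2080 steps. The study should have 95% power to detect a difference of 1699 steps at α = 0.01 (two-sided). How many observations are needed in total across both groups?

For two equal groups, n per group = 2·((z_{α/2} + z_β)·σ/δ)².
z_{α/2} = 2.576; z_β = 1.645 (power 95%).
n = 2 × (4.221 × 2080 / 1699)² = 2 × 26.70 = 53.40
Round up: n = 54 per group.
Total across both groups: 2 × 54 = 108.

108 total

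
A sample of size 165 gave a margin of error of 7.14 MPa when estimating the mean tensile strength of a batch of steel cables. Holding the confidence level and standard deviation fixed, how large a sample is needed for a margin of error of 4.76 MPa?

372

Margin of error scales as 1/√n, so n₂ = n₁·(E₁/E₂)².
n₂ = 165 × (7.14/4.76)² = 165 × 2.25 = 371.25
Round up: n₂ = 372.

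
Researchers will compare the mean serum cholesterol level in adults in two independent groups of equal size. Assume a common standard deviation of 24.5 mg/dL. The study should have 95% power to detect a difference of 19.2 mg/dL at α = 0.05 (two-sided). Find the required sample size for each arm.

43 per group

For two equal groups, n per group = 2·((z_{α/2} + z_β)·σ/δ)².
z_{α/2} = 1.960; z_β = 1.645 (power 95%).
n = 2 × (3.605 × 24.5 / 19.2)² = 2 × 21.16 = 42.32
Round up: n = 43 per group.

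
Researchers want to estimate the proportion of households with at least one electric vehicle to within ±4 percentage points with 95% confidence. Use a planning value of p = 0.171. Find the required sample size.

n = 341

For a proportion with margin E = 0.04 at 95% confidence, z = 1.960.
n = p̂(1−p̂)(z/E)² = 0.171 × 0.829 × (1.960/0.04)² = 340.36
Round up: n = 341.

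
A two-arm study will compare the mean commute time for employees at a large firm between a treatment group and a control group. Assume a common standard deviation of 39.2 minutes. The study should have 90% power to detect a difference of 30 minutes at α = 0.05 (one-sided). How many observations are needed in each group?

30 per group

For two equal groups, n per group = 2·((z_α + z_β)·σ/δ)².
z_α = 1.645; z_β = 1.282 (power 90%).
n = 2 × (2.927 × 39.2 / 30)² = 2 × 14.63 = 29.26
Round up: n = 30 per group.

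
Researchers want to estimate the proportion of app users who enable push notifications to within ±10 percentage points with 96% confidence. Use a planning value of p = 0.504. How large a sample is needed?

106

For a proportion with margin E = 0.1 at 96% confidence, z = 2.054.
n = p̂(1−p̂)(z/E)² = 0.504 × 0.496 × (2.054/0.1)² = 105.47
Round up: n = 106.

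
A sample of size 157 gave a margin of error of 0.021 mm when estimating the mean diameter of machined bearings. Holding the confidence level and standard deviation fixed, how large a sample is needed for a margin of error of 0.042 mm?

40

Margin of error scales as 1/√n, so n₂ = n₁·(E₁/E₂)².
n₂ = 157 × (0.021/0.042)² = 157 × 0.25 = 39.25
Round up: n₂ = 40.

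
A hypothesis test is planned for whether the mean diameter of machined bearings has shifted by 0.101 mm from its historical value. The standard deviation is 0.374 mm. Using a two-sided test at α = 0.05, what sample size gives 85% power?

For a one-sample z-test, n = ((z_{α/2} + z_β)·σ/δ)².
z_{α/2} = 1.960 (two-sided α = 0.05); z_β = 1.036 (power 85% → β = 0.15).
n = (2.996 × 0.374 / 0.101)² = 123.08
Round up: n = 124.

124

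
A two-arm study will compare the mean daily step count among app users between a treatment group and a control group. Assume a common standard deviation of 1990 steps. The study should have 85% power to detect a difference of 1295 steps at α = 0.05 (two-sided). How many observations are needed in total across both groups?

86 total

For two equal groups, n per group = 2·((z_{α/2} + z_β)·σ/δ)².
z_{α/2} = 1.960; z_β = 1.036 (power 85%).
n = 2 × (2.996 × 1990 / 1295)² = 2 × 21.20 = 42.40
Round up: n = 43 per group.
Total across both groups: 2 × 43 = 86.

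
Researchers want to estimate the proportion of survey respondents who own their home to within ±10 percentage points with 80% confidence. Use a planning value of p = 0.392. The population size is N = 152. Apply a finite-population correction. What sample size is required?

32

For a proportion with margin E = 0.1 at 80% confidence, z = 1.282.
n = p̂(1−p̂)(z/E)² = 0.392 × 0.608 × (1.282/0.1)² = 39.17 — call this n₀.
Finite-population correction with N = 152: n = n₀ / (1 + (n₀−1)/N) = 39.17 / 1.251 = 31.31
Round up: n = 32.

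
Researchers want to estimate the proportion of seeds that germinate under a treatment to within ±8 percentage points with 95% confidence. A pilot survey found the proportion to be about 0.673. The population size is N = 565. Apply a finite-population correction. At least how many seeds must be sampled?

For a proportion with margin E = 0.08 at 95% confidence, z = 1.960.
n = p̂(1−p̂)(z/E)² = 0.673 × 0.327 × (1.960/0.08)² = 132.10 — call this n₀.
Finite-population correction with N = 565: n = n₀ / (1 + (n₀−1)/N) = 132.10 / 1.232 = 107.22
Round up: n = 108.

108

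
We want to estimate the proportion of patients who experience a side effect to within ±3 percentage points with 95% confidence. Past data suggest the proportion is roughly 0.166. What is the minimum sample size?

For a proportion with margin E = 0.03 at 95% confidence, z = 1.960.
n = p̂(1−p̂)(z/E)² = 0.166 × 0.834 × (1.960/0.03)² = 590.94
Round up: n = 591.

591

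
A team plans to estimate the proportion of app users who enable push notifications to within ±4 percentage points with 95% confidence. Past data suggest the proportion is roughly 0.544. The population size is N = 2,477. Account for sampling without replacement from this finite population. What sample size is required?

For a proportion with margin E = 0.04 at 95% confidence, z = 1.960.
n = p̂(1−p̂)(z/E)² = 0.544 × 0.456 × (1.960/0.04)² = 595.60 — call this n₀.
Finite-population correction with N = 2,477: n = n₀ / (1 + (n₀−1)/N) = 595.60 / 1.24 = 480.32
Round up: n = 481.

481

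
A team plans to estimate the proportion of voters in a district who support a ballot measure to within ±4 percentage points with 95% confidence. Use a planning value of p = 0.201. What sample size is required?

For a proportion with margin E = 0.04 at 95% confidence, z = 1.960.
n = p̂(1−p̂)(z/E)² = 0.201 × 0.799 × (1.960/0.04)² = 385.60
Round up: n = 386.

n = 386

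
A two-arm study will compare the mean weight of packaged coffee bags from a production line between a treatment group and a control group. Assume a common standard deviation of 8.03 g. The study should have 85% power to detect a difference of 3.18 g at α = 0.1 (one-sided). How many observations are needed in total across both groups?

For two equal groups, n per group = 2·((z_α + z_β)·σ/δ)².
z_α = 1.282; z_β = 1.036 (power 85%).
n = 2 × (2.318 × 8.03 / 3.18)² = 2 × 34.26 = 68.52
Round up: n = 69 per group.
Total across both groups: 2 × 69 = 138.

138 total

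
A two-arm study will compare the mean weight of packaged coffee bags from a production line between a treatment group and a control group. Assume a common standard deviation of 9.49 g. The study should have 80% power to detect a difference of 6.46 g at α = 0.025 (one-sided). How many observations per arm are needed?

34 per group

For two equal groups, n per group = 2·((z_α + z_β)·σ/δ)².
z_α = 1.960; z_β = 0.842 (power 80%).
n = 2 × (2.802 × 9.49 / 6.46)² = 2 × 16.94 = 33.88
Round up: n = 34 per group.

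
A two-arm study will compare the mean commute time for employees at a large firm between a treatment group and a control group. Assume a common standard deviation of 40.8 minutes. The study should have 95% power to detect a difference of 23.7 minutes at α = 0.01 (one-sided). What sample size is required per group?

94 per group

For two equal groups, n per group = 2·((z_α + z_β)·σ/δ)².
z_α = 2.326; z_β = 1.645 (power 95%).
n = 2 × (3.971 × 40.8 / 23.7)² = 2 × 46.73 = 93.46
Round up: n = 94 per group.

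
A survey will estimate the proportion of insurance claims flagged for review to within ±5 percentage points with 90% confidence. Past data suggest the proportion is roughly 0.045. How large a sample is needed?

47

For a proportion with margin E = 0.05 at 90% confidence, z = 1.645.
n = p̂(1−p̂)(z/E)² = 0.045 × 0.955 × (1.645/0.05)² = 46.52
Round up: n = 47.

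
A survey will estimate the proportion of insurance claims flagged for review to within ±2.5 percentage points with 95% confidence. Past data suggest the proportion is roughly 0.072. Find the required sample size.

n = 411

For a proportion with margin E = 0.025 at 95% confidence, z = 1.960.
n = p̂(1−p̂)(z/E)² = 0.072 × 0.928 × (1.960/0.025)² = 410.69
Round up: n = 411.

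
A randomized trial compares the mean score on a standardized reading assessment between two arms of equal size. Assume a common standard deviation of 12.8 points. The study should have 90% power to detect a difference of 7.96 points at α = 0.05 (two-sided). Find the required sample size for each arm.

55 per group

For two equal groups, n per group = 2·((z_{α/2} + z_β)·σ/δ)².
z_{α/2} = 1.960; z_β = 1.282 (power 90%).
n = 2 × (3.242 × 12.8 / 7.96)² = 2 × 27.18 = 54.36
Round up: n = 55 per group.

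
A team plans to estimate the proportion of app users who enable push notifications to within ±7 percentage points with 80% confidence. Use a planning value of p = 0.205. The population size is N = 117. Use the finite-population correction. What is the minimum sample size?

For a proportion with margin E = 0.07 at 80% confidence, z = 1.282.
n = p̂(1−p̂)(z/E)² = 0.205 × 0.795 × (1.282/0.07)² = 54.66 — call this n₀.
Finite-population correction with N = 117: n = n₀ / (1 + (n₀−1)/N) = 54.66 / 1.459 = 37.46
Round up: n = 38.

38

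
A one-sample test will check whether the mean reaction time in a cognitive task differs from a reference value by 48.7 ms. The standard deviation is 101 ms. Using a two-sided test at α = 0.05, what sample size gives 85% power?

For a one-sample z-test, n = ((z_{α/2} + z_β)·σ/δ)².
z_{α/2} = 1.960 (two-sided α = 0.05); z_β = 1.036 (power 85% → β = 0.15).
n = (2.996 × 101 / 48.7)² = 38.61
Round up: n = 39.

n = 39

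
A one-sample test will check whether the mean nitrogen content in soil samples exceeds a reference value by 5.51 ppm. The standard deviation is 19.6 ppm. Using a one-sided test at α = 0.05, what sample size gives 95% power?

For a one-sample z-test, n = ((z_α + z_β)·σ/δ)².
z_α = 1.645 (one-sided α = 0.05); z_β = 1.645 (power 95% → β = 0.05).
n = (3.290 × 19.6 / 5.51)² = 136.96
Round up: n = 137.

n = 137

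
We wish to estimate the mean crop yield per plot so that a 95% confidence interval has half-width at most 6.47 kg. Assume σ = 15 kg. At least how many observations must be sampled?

For a mean, the margin of error is E = z·σ/√n, so n = (zσ/E)².
At 95% confidence, z = 1.960.
n = (1.960 × 15 / 6.47)² = 20.65
Round up: n = 21.

n = 21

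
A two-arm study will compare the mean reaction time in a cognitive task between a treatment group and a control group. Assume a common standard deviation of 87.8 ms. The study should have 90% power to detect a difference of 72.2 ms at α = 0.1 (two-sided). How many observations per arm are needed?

26 per group

For two equal groups, n per group = 2·((z_{α/2} + z_β)·σ/δ)².
z_{α/2} = 1.645; z_β = 1.282 (power 90%).
n = 2 × (2.927 × 87.8 / 72.2)² = 2 × 12.67 = 25.34
Round up: n = 26 per group.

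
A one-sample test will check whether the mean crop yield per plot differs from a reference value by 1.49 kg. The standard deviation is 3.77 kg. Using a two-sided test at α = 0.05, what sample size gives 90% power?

68

For a one-sample z-test, n = ((z_{α/2} + z_β)·σ/δ)².
z_{α/2} = 1.960 (two-sided α = 0.05); z_β = 1.282 (power 90% → β = 0.1).
n = (3.242 × 3.77 / 1.49)² = 67.29
Round up: n = 68.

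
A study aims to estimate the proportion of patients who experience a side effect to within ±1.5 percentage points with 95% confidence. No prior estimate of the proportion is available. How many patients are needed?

4269

For a proportion with margin E = 0.015 at 95% confidence, z = 1.960.
With no prior estimate, use p = 0.5, which maximizes p(1−p) at 0.25.
n = 0.25 × (z/E)² = 0.25 × (1.960/0.015)² = 4268.44
Round up: n = 4269.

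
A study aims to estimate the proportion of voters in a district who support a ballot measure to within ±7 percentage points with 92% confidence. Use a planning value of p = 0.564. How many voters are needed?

For a proportion with margin E = 0.07 at 92% confidence, z = 1.751.
n = p̂(1−p̂)(z/E)² = 0.564 × 0.436 × (1.751/0.07)² = 153.87
Round up: n = 154.

154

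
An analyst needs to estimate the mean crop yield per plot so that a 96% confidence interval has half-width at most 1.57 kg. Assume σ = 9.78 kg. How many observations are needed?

For a mean, the margin of error is E = z·σ/√n, so n = (zσ/E)².
At 96% confidence, z = 2.054.
n = (2.054 × 9.78 / 1.57)² = 163.71
Round up: n = 164.

164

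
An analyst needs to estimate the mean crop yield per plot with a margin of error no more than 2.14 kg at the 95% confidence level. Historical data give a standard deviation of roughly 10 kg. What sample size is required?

84

For a mean, the margin of error is E = z·σ/√n, so n = (zσ/E)².
At 95% confidence, z = 1.960.
n = (1.960 × 10 / 2.14)² = 83.89
Round up: n = 84.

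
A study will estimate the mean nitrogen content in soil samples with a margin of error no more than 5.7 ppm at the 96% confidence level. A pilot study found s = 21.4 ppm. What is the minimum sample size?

n = 60

For a mean, the margin of error is E = z·σ/√n, so n = (zσ/E)².
At 96% confidence, z = 2.054.
n = (2.054 × 21.4 / 5.7)² = 59.47
Round up: n = 60.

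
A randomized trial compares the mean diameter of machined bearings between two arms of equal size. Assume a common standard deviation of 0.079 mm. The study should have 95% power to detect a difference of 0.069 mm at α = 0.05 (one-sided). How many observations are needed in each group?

29 per group

For two equal groups, n per group = 2·((z_α + z_β)·σ/δ)².
z_α = 1.645; z_β = 1.645 (power 95%).
n = 2 × (3.290 × 0.079 / 0.069)² = 2 × 14.19 = 28.38
Round up: n = 29 per group.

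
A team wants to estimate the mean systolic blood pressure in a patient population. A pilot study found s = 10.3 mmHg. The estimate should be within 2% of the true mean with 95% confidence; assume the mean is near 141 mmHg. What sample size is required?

For a mean, the margin of error is E = z·σ/√n, so n = (zσ/E)².
At 95% confidence, z = 1.960.
E = 2% of 141 = 2.82 mmHg.
n = (1.960 × 10.3 / 2.82)² = 51.25
Round up: n = 52.

n = 52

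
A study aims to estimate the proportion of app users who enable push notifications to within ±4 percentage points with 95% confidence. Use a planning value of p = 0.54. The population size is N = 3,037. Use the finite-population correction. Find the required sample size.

n = 499

For a proportion with margin E = 0.04 at 95% confidence, z = 1.960.
n = p̂(1−p̂)(z/E)² = 0.54 × 0.46 × (1.960/0.04)² = 596.41 — call this n₀.
Finite-population correction with N = 3,037: n = n₀ / (1 + (n₀−1)/N) = 596.41 / 1.196 = 498.67
Round up: n = 499.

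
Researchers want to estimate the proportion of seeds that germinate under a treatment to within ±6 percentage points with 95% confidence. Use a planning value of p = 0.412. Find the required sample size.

n = 259

For a proportion with margin E = 0.06 at 95% confidence, z = 1.960.
n = p̂(1−p̂)(z/E)² = 0.412 × 0.588 × (1.960/0.06)² = 258.51
Round up: n = 259.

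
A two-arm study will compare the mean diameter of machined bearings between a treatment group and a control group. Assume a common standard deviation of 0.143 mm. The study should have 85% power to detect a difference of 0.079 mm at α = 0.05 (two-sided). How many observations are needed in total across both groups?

For two equal groups, n per group = 2·((z_{α/2} + z_β)·σ/δ)².
z_{α/2} = 1.960; z_β = 1.036 (power 85%).
n = 2 × (2.996 × 0.143 / 0.079)² = 2 × 29.41 = 58.82
Round up: n = 59 per group.
Total across both groups: 2 × 59 = 118.

118 total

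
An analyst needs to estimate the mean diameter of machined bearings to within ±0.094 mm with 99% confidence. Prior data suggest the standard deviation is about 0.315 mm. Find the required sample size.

For a mean, the margin of error is E = z·σ/√n, so n = (zσ/E)².
At 99% confidence, z = 2.576.
n = (2.576 × 0.315 / 0.094)² = 74.52
Round up: n = 75.

75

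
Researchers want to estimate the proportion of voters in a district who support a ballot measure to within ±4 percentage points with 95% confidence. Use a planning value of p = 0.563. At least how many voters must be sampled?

For a proportion with margin E = 0.04 at 95% confidence, z = 1.960.
n = p̂(1−p̂)(z/E)² = 0.563 × 0.437 × (1.960/0.04)² = 590.72
Round up: n = 591.

591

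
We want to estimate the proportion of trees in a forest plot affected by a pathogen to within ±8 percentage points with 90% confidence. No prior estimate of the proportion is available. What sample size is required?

For a proportion with margin E = 0.08 at 90% confidence, z = 1.645.
With no prior estimate, use p = 0.5, which maximizes p(1−p) at 0.25.
n = 0.25 × (z/E)² = 0.25 × (1.645/0.08)² = 105.70
Round up: n = 106.

n = 106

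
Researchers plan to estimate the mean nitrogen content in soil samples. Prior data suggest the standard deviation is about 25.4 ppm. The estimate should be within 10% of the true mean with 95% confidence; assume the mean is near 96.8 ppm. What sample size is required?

For a mean, the margin of error is E = z·σ/√n, so n = (zσ/E)².
At 95% confidence, z = 1.960.
E = 10% of 96.8 = 9.68 ppm.
n = (1.960 × 25.4 / 9.68)² = 26.45
Round up: n = 27.

27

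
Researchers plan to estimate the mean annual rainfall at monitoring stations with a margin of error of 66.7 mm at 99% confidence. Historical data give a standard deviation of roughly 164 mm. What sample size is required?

41

For a mean, the margin of error is E = z·σ/√n, so n = (zσ/E)².
At 99% confidence, z = 2.576.
n = (2.576 × 164 / 66.7)² = 40.12
Round up: n = 41.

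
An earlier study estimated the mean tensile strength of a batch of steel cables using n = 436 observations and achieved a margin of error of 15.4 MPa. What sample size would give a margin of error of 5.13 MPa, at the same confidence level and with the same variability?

Margin of error scales as 1/√n, so n₂ = n₁·(E₁/E₂)².
n₂ = 436 × (15.4/5.13)² = 436 × 9.012 = 3929.23
Round up: n₂ = 3930.

n = 3930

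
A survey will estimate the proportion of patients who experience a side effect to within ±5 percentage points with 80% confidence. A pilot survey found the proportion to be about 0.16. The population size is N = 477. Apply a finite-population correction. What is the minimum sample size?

For a proportion with margin E = 0.05 at 80% confidence, z = 1.282.
n = p̂(1−p̂)(z/E)² = 0.16 × 0.84 × (1.282/0.05)² = 88.36 — call this n₀.
Finite-population correction with N = 477: n = n₀ / (1 + (n₀−1)/N) = 88.36 / 1.183 = 74.69
Round up: n = 75.

75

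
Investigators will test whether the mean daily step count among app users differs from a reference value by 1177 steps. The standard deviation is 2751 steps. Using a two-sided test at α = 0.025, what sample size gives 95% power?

For a one-sample z-test, n = ((z_{α/2} + z_β)·σ/δ)².
z_{α/2} = 2.241 (two-sided α = 0.025); z_β = 1.645 (power 95% → β = 0.05).
n = (3.886 × 2751 / 1177)² = 82.50
Round up: n = 83.

83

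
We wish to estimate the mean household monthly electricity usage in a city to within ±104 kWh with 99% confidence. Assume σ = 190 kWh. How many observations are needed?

n = 23

For a mean, the margin of error is E = z·σ/√n, so n = (zσ/E)².
At 99% confidence, z = 2.576.
n = (2.576 × 190 / 104)² = 22.15
Round up: n = 23.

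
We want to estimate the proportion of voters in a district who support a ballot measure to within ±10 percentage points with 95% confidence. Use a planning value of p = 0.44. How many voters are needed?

95

For a proportion with margin E = 0.1 at 95% confidence, z = 1.960.
n = p̂(1−p̂)(z/E)² = 0.44 × 0.56 × (1.960/0.1)² = 94.66
Round up: n = 95.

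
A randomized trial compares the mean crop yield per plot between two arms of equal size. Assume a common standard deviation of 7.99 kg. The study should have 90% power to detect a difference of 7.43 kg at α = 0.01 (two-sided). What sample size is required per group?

35 per group

For two equal groups, n per group = 2·((z_{α/2} + z_β)·σ/δ)².
z_{α/2} = 2.576; z_β = 1.282 (power 90%).
n = 2 × (3.858 × 7.99 / 7.43)² = 2 × 17.21 = 34.42
Round up: n = 35 per group.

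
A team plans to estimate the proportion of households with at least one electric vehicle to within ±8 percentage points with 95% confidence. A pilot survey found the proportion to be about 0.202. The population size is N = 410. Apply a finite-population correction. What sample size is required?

n = 79

For a proportion with margin E = 0.08 at 95% confidence, z = 1.960.
n = p̂(1−p̂)(z/E)² = 0.202 × 0.798 × (1.960/0.08)² = 96.76 — call this n₀.
Finite-population correction with N = 410: n = n₀ / (1 + (n₀−1)/N) = 96.76 / 1.234 = 78.41
Round up: n = 79.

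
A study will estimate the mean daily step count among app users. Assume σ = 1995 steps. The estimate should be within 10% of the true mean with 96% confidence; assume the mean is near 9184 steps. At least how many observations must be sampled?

20

For a mean, the margin of error is E = z·σ/√n, so n = (zσ/E)².
At 96% confidence, z = 2.054.
E = 10% of 9184 = 918.4 steps.
n = (2.054 × 1995 / 918.4)² = 19.91
Round up: n = 20.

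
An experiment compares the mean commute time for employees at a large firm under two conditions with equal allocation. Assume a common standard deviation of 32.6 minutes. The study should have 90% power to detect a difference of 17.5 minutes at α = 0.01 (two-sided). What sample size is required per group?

104 per group

For two equal groups, n per group = 2·((z_{α/2} + z_β)·σ/δ)².
z_{α/2} = 2.576; z_β = 1.282 (power 90%).
n = 2 × (3.858 × 32.6 / 17.5)² = 2 × 51.65 = 103.30
Round up: n = 104 per group.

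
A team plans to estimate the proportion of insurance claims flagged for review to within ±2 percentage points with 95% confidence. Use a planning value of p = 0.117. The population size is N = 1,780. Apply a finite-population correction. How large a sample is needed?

For a proportion with margin E = 0.02 at 95% confidence, z = 1.960.
n = p̂(1−p̂)(z/E)² = 0.117 × 0.883 × (1.960/0.02)² = 992.20 — call this n₀.
Finite-population correction with N = 1,780: n = n₀ / (1 + (n₀−1)/N) = 992.20 / 1.557 = 637.25
Round up: n = 638.

n = 638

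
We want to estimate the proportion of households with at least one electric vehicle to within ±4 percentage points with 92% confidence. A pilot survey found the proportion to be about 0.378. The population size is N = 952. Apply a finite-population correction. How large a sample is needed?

For a proportion with margin E = 0.04 at 92% confidence, z = 1.751.
n = p̂(1−p̂)(z/E)² = 0.378 × 0.622 × (1.751/0.04)² = 450.54 — call this n₀.
Finite-population correction with N = 952: n = n₀ / (1 + (n₀−1)/N) = 450.54 / 1.472 = 306.07
Round up: n = 307.

307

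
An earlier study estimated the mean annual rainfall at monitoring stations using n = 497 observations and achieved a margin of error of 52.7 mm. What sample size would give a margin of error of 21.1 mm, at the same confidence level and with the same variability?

n = 3101

Margin of error scales as 1/√n, so n₂ = n₁·(E₁/E₂)².
n₂ = 497 × (52.7/21.1)² = 497 × 6.238 = 3100.29
Round up: n₂ = 3101.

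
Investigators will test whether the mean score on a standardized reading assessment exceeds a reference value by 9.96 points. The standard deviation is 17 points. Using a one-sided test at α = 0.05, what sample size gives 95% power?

32

For a one-sample z-test, n = ((z_α + z_β)·σ/δ)².
z_α = 1.645 (one-sided α = 0.05); z_β = 1.645 (power 95% → β = 0.05).
n = (3.290 × 17 / 9.96)² = 31.53
Round up: n = 32.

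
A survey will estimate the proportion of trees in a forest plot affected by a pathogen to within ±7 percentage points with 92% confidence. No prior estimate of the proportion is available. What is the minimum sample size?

n = 157

For a proportion with margin E = 0.07 at 92% confidence, z = 1.751.
With no prior estimate, use p = 0.5, which maximizes p(1−p) at 0.25.
n = 0.25 × (z/E)² = 0.25 × (1.751/0.07)² = 156.43
Round up: n = 157.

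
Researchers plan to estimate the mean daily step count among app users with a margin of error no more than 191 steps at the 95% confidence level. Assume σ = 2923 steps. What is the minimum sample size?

For a mean, the margin of error is E = z·σ/√n, so n = (zσ/E)².
At 95% confidence, z = 1.960.
n = (1.960 × 2923 / 191)² = 899.71
Round up: n = 900.

900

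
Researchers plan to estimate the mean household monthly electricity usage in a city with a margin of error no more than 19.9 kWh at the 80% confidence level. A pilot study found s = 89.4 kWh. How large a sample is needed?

34

For a mean, the margin of error is E = z·σ/√n, so n = (zσ/E)².
At 80% confidence, z = 1.282.
n = (1.282 × 89.4 / 19.9)² = 33.17
Round up: n = 34.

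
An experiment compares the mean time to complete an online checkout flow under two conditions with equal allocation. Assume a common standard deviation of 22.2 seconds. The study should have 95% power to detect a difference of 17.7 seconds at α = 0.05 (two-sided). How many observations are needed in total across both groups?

82 total

For two equal groups, n per group = 2·((z_{α/2} + z_β)·σ/δ)².
z_{α/2} = 1.960; z_β = 1.645 (power 95%).
n = 2 × (3.605 × 22.2 / 17.7)² = 2 × 20.44 = 40.88
Round up: n = 41 per group.
Total across both groups: 2 × 41 = 82.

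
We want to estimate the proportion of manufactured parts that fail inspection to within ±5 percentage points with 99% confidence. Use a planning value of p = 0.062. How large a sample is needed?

For a proportion with margin E = 0.05 at 99% confidence, z = 2.576.
n = p̂(1−p̂)(z/E)² = 0.062 × 0.938 × (2.576/0.05)² = 154.36
Round up: n = 155.

155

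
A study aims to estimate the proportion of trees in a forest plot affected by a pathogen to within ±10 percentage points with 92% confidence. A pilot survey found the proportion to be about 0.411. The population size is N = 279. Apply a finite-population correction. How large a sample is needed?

n = 59

For a proportion with margin E = 0.1 at 92% confidence, z = 1.751.
n = p̂(1−p̂)(z/E)² = 0.411 × 0.589 × (1.751/0.1)² = 74.22 — call this n₀.
Finite-population correction with N = 279: n = n₀ / (1 + (n₀−1)/N) = 74.22 / 1.262 = 58.81
Round up: n = 59.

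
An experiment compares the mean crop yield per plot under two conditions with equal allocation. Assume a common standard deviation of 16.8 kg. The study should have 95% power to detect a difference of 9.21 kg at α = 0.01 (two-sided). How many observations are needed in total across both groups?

238 total

For two equal groups, n per group = 2·((z_{α/2} + z_β)·σ/δ)².
z_{α/2} = 2.576; z_β = 1.645 (power 95%).
n = 2 × (4.221 × 16.8 / 9.21)² = 2 × 59.28 = 118.56
Round up: n = 119 per group.
Total across both groups: 2 × 119 = 238.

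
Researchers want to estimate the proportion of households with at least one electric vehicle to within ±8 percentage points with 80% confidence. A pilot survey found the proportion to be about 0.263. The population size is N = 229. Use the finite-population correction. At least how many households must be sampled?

42

For a proportion with margin E = 0.08 at 80% confidence, z = 1.282.
n = p̂(1−p̂)(z/E)² = 0.263 × 0.737 × (1.282/0.08)² = 49.78 — call this n₀.
Finite-population correction with N = 229: n = n₀ / (1 + (n₀−1)/N) = 49.78 / 1.213 = 41.04
Round up: n = 42.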